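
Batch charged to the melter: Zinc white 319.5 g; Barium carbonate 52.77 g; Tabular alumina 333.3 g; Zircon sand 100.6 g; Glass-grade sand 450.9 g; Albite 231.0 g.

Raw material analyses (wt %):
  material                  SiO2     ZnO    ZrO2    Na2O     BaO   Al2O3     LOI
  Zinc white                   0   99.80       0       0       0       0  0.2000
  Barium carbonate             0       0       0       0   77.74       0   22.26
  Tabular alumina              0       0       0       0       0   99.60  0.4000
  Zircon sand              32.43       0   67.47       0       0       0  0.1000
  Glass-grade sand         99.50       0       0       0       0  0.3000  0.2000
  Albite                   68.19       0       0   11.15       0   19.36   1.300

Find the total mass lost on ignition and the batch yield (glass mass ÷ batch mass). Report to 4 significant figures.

LOI loss = 17.72 g; glass = 1470 g; yield = 98.81%

All internal work runs at full precision in every operation; working values are rounded to 4 significant digits when displayed; every reported number takes just one rounding — derived quantities (net glass mass, LOI, the six compositions, totals, yield) are recomputed at exact precision from the weighed amounts at 1470 g of glass as written in the question or the answer.
Loss on ignition, line by line:
  Zinc white: 319.5 × 0.002000 = 0.6390 g
  Barium carbonate: 52.77 × 0.2226 = 11.75 g
  Tabular alumina: 333.3 × 0.004000 = 1.333 g
  Zircon sand: 100.6 × 0.001000 = 0.1006 g
  Glass-grade sand: 450.9 × 0.002000 = 0.9018 g
  Albite: 231.0 × 0.01300 = 3.003 g
Total LOI = 17.72 g
Glass = batch − LOI = 1488 − 17.72 = 1470 g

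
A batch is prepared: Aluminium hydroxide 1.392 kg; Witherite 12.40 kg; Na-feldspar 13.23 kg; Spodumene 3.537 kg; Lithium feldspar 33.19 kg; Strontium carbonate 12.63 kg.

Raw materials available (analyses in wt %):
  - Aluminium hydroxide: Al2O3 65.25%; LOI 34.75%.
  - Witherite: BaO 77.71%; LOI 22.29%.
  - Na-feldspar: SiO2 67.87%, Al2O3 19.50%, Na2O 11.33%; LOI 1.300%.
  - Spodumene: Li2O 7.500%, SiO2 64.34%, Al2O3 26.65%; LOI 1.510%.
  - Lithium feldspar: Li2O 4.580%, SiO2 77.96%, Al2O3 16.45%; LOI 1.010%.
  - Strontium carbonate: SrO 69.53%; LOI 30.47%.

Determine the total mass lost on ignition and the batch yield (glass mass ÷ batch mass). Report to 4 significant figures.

The intermediate values are printed, with 4-significant-digit rounding, within the worked lines; all internal work holds full float precision from start to finish — each reported number is rounded just once — derived quantities, including the totals, glass mass, the six compositions, LOI, the yield, are computed from the weighed amounts per 68.72 kg of glass at full precision, precisely as stated by the question or the answer.
Per-material ignition loss:
  Aluminium hydroxide: 1.392 × 0.3475 = 0.4837 kg
  Witherite: 12.40 × 0.2229 = 2.764 kg
  Na-feldspar: 13.23 × 0.01300 = 0.1720 kg
  Spodumene: 3.537 × 0.01510 = 0.05341 kg
  Lithium feldspar: 33.19 × 0.01010 = 0.3352 kg
  Strontium carbonate: 12.63 × 0.3047 = 3.848 kg
Total LOI = 7.657 kg
Glass = batch − LOI = 76.38 − 7.657 = 68.72 kg

LOI loss = 7.657 kg; glass = 68.72 kg; yield = 89.98%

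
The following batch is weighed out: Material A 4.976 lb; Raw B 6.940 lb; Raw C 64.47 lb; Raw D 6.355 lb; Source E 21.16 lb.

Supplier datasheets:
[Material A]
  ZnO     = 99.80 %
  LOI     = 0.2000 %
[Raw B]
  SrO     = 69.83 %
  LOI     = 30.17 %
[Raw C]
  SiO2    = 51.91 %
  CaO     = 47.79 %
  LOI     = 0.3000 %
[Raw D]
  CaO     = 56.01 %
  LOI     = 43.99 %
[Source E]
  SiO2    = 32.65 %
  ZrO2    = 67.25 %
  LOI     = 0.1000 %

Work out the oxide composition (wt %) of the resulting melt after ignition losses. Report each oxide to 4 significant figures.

Glass mass = 98.79 lb (batch 103.9 − LOI 5.114).
Composition: SiO2 40.87%, ZnO 5.027%, SrO 4.906%, CaO 34.79%, ZrO2 14.40%

Rounding to four significant figures extends to each working value as shown — each numeric step keeps full precision all the way through; every reported result is rounded once only; the derived quantities, which include five oxide percentages, the yield, net glass mass, LOI, totals, are rebuilt at exact precision, as quoted within the problem or answer text, using the weight values for 98.79 lb of glass.
Mass of each oxide from the mix:
  SiO2: 64.47·0.5191 + 21.16·0.3265 = 40.38 lb
  ZnO: 4.976·0.9980 = 4.966 lb
  SrO: 6.940·0.6983 = 4.846 lb
  CaO: 64.47·0.4779 + 6.355·0.5601 = 34.37 lb
  ZrO2: 21.16·0.6725 = 14.23 lb
LOI: 4.976·0.002000 + 6.940·0.3017 + 64.47·0.003000 + 6.355·0.4399 + 21.16·0.001000 = 5.114 lb
The glass mass, total less LOI, = 103.9 − 5.114 = 98.79 lb (= Σ oxide masses)
wt % = 100 × oxide mass / glass mass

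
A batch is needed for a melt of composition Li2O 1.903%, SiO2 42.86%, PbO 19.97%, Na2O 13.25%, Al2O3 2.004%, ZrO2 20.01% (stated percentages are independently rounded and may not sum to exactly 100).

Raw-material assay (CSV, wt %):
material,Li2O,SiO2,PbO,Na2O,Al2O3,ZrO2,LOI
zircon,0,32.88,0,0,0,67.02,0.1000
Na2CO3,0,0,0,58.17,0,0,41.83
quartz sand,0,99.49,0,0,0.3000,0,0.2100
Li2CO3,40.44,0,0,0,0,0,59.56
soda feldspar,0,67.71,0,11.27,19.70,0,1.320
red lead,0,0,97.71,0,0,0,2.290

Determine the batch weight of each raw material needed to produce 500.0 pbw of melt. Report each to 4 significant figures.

Every computation keeps full precision all the way through; the intermediate values are printed, rounded to four significant figures, at each printed step. Every reported number is rounded exactly once. The derived quantities are computed in full float precision (LOI, the six compositions, yield, glass mass, totals) from the weighed amounts for 500.0 pbw of glass, as quoted within the question or the answer.
Target masses of each oxide per 500.0 pbw melt:
  Li2O: 1.903% × 500.0 = 9.515 pbw
  SiO2: 42.86% × 500.0 = 214.3 pbw
  PbO: 19.97% × 500.0 = 99.85 pbw
  Na2O: 13.25% × 500.0 = 66.25 pbw
  Al2O3: 2.004% × 500.0 = 10.02 pbw
  ZrO2: 20.01% × 500.0 = 100.0 pbw
Checking each oxide sum given the weights on record, for the quoted basis mass (every target is met by its sum given rounding of the digits):
  Li2O: 23.53·0.4044 = 9.516 pbw (target 9.515 pbw)
  SiO2: 149.3·0.3288 + 132.8·0.9949 + 48.84·0.6771 = 214.3 pbw (target 214.3 pbw)
  PbO: 102.2·0.9771 = 99.86 pbw (target 99.85 pbw)
  Na2O: 104.4·0.5817 + 48.84·0.1127 = 66.23 pbw (target 66.25 pbw)
  Al2O3: 132.8·0.003000 + 48.84·0.1970 = 10.02 pbw (target 10.02 pbw)
  ZrO2: 149.3·0.6702 = 100.1 pbw (target 100.0 pbw)
Glass-mass sanity pass: net batch after ignition = 500.0 pbw (per-oxide target masses sum to 500.0 pbw; versus the stated basis of 500.0 pbw — deltas are rounding alone).
Batch grand total — Σ batch = 561.1 pbw; Σ batch·LOI gives LOI loss = 61.10 pbw; as yield: glass ÷ batch → 89.11%.

Batch per 500.0 pbw melt:
  zircon: 149.3 pbw
  Na2CO3: 104.4 pbw
  quartz sand: 132.8 pbw
  Li2CO3: 23.53 pbw
  soda feldspar: 48.84 pbw
  red lead: 102.2 pbw
Total batch = 561.1 pbw; LOI loss = 61.10 pbw; yield = 89.11%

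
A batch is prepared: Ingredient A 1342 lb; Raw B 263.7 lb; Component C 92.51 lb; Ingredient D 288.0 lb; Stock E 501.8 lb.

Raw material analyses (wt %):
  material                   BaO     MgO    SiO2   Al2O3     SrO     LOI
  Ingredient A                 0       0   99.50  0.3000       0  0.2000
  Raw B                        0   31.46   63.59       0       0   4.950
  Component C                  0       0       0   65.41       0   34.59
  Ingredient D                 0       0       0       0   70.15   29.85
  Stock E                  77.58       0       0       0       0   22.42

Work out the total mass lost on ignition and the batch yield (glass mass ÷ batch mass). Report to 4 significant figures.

LOI loss = 246.2 lb; glass = 2242 lb; yield = 90.10%

The intermediate values are shown, rounded to 4 significant digits, at each printed step — exact precision is held at every stage — exactly one rounding goes into each reported figure; the derived quantities (the totals, yield, five oxide percentages, net glass mass, LOI) are carried using the weight values for 2242 lb of glass in full float precision, as written in the problem or answer text.
Ignition loss by material:
  Ingredient A: 1342 × 0.002000 = 2.684 lb
  Raw B: 263.7 × 0.04950 = 13.05 lb
  Component C: 92.51 × 0.3459 = 32.00 lb
  Ingredient D: 288.0 × 0.2985 = 85.97 lb
  Stock E: 501.8 × 0.2242 = 112.5 lb
Total LOI = 246.2 lb
Glass = batch − LOI = 2488 − 246.2 = 2242 lb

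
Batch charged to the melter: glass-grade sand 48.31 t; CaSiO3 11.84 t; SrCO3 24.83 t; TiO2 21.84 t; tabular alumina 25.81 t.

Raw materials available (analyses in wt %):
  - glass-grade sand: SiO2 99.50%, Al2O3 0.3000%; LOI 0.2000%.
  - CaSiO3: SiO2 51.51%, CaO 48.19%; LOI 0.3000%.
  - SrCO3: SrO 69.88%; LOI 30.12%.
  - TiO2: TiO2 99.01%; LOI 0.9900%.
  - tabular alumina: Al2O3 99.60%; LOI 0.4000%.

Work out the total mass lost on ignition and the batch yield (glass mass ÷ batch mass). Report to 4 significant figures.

Rounding to four significant figures extends to every working value as displayed — each numeric step runs at full float precision from start to finish. Exactly one rounding is applied to every reported result; derived quantities, including glass mass, the yield, five oxide percentages, the totals, LOI, are rebuilt from the weighed amounts per 124.7 t of glass in full precision as written in the problem or the answer.
Material-by-material LOI:
  glass-grade sand: 48.31 × 0.002000 = 0.09662 t
  CaSiO3: 11.84 × 0.003000 = 0.03552 t
  SrCO3: 24.83 × 0.3012 = 7.479 t
  TiO2: 21.84 × 0.009900 = 0.2162 t
  tabular alumina: 25.81 × 0.004000 = 0.1032 t
Total LOI = 7.930 t
Glass = batch − LOI = 132.6 − 7.930 = 124.7 t

LOI loss = 7.930 t; glass = 124.7 t; yield = 94.02%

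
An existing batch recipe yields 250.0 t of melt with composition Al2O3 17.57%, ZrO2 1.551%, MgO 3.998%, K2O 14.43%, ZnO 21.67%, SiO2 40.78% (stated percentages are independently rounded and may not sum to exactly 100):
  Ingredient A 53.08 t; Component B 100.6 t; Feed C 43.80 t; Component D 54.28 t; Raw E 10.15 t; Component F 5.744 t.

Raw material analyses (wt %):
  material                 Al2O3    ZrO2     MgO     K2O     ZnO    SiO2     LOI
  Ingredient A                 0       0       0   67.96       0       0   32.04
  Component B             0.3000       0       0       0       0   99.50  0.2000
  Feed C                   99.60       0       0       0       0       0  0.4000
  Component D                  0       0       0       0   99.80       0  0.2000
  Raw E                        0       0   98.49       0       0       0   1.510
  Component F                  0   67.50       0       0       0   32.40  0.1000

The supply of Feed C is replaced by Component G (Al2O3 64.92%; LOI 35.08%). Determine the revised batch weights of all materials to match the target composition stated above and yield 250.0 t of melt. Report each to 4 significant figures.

Revised batch per 250.0 t melt:
  Ingredient A: 53.08 t
  Component B: 100.6 t
  Component G: 67.20 t
  Component D: 54.28 t
  Raw E: 10.15 t
  Component F: 5.744 t
Total batch = 291.1 t; LOI loss = 41.05 t

The whole derivation carries full float precision from first step to last; mid-chain values are shown (rounded to 4 significant digits) in the working — each reported figure carries a single rounding; all derived quantities, which include LOI, the yield, totals, glass mass, six oxide percentages, are re-derived at exact precision, precisely as stated by problem or answer, starting from the weights per 250.0 t of glass.
Oxide-by-oxide targets in 250.0 t melt:
  Al2O3: 17.57% × 250.0 = 43.92 t
  ZrO2: 1.551% × 250.0 = 3.878 t
  MgO: 3.998% × 250.0 = 9.995 t
  K2O: 14.43% × 250.0 = 36.08 t
  ZnO: 21.67% × 250.0 = 54.18 t
  SiO2: 40.78% × 250.0 = 102.0 t
Oxide-by-oxide audit applying the batch weights above, under the basis named above (sums match the target masses net of answer rounding effects):
  Al2O3: 100.6·0.003000 + 67.20·0.6492 = 43.93 t (target 43.92 t)
  ZrO2: 5.744·0.6750 = 3.877 t (target 3.878 t)
  MgO: 10.15·0.9849 = 9.997 t (target 9.995 t)
  K2O: 53.08·0.6796 = 36.07 t (target 36.08 t)
  ZnO: 54.28·0.9980 = 54.17 t (target 54.18 t)
  SiO2: 100.6·0.9950 + 5.744·0.3240 = 102.0 t (target 102.0 t)
The glass-mass cross-check: net batch after ignition = 250.0 t (summing oxide targets gives 250.0 t; against the stated basis, 250.0 t — differing by rounding only).
Total batch = Σ batch = 291.1 t; Σ batch·LOI gives LOI loss = 41.05 t; yield, glass over the total, = 85.90%.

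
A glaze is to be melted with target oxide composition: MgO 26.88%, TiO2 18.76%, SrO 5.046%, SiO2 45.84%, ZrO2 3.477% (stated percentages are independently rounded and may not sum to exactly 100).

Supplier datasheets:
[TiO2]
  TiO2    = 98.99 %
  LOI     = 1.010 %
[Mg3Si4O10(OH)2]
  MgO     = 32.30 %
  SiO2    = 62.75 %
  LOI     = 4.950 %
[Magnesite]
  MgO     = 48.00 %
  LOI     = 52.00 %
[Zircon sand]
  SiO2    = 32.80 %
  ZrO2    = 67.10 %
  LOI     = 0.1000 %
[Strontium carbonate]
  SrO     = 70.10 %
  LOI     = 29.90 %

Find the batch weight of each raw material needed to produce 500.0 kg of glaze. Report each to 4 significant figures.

Working values are shown with 4-significant-digit rounding alongside each step — every computation maintains exact precision from start to finish — each reported result takes exactly one rounding. All derived quantities are recomputed starting from the weights for 500.0 kg of glass at full precision (five oxide percentages, the yield, the totals, glass mass, LOI), exactly as printed in the problem or the answer.
Target oxide masses per 500.0 kg glaze:
  MgO: 26.88% × 500.0 = 134.4 kg
  TiO2: 18.76% × 500.0 = 93.80 kg
  SrO: 5.046% × 500.0 = 25.23 kg
  SiO2: 45.84% × 500.0 = 229.2 kg
  ZrO2: 3.477% × 500.0 = 17.39 kg
Per-oxide balance check applying the batch weights above, for the quoted basis mass (delivered sums recover each target given rounding of the digits):
  MgO: 351.7·0.3230 + 43.32·0.4800 = 134.4 kg (target 134.4 kg)
  TiO2: 94.76·0.9899 = 93.80 kg (target 93.80 kg)
  SrO: 35.99·0.7010 = 25.23 kg (target 25.23 kg)
  SiO2: 351.7·0.6275 + 25.91·0.3280 = 229.2 kg (target 229.2 kg)
  ZrO2: 25.91·0.6710 = 17.39 kg (target 17.39 kg)
Auditing the glass mass value: whole batch net of LOI = 500.0 kg (summing oxide targets gives 500.0 kg; versus the stated basis of 500.0 kg — deltas are rounding alone).
Total batch = Σ batch = 551.7 kg; LOI loss = Σ batch·LOI = 51.68 kg; yield = glass ÷ total batch = 90.63%.

Batch per 500.0 kg glaze:
  TiO2: 94.76 kg
  Mg3Si4O10(OH)2: 351.7 kg
  Magnesite: 43.32 kg
  Zircon sand: 25.91 kg
  Strontium carbonate: 35.99 kg
Total batch = 551.7 kg; LOI loss = 51.68 kg; yield = 90.63%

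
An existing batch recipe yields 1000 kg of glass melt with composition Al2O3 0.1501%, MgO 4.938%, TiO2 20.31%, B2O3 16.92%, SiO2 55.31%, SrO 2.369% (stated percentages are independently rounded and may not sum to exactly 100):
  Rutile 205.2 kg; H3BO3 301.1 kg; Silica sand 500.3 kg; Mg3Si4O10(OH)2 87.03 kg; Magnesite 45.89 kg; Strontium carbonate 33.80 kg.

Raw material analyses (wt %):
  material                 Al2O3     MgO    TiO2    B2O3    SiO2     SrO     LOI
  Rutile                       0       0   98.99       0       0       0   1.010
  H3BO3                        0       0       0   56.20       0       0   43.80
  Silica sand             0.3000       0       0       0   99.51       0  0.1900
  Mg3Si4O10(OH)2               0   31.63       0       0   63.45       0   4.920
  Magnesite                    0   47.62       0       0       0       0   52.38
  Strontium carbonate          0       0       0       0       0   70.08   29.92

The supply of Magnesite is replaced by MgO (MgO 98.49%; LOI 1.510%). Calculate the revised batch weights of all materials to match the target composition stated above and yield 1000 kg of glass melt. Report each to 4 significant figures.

The whole derivation carries full float precision at all times; intermediates are shown (rounded to four significant figures) between the steps; each reported result takes just one rounding — derived quantities, including yield, six oxide percentages, totals, ignition loss, glass mass, are computed starting from the weights per 1000 kg of glass in full float precision, as quoted within either problem or answer.
Target oxide masses per 1000 kg glass melt:
  Al2O3: 0.1501% × 1000 = 1.501 kg
  MgO: 4.938% × 1000 = 49.38 kg
  TiO2: 20.31% × 1000 = 203.1 kg
  B2O3: 16.92% × 1000 = 169.2 kg
  SiO2: 55.31% × 1000 = 553.1 kg
  SrO: 2.369% × 1000 = 23.69 kg
Verifying the oxide balance on the weights just shown, relative to the basis at hand (sum by sum, the targets are met inside rounding margins):
  Al2O3: 500.3·0.003000 = 1.501 kg (target 1.501 kg)
  MgO: 87.03·0.3163 + 22.19·0.9849 = 49.38 kg (target 49.38 kg)
  TiO2: 205.2·0.9899 = 203.1 kg (target 203.1 kg)
  B2O3: 301.1·0.5620 = 169.2 kg (target 169.2 kg)
  SiO2: 500.3·0.9951 + 87.03·0.6345 = 553.1 kg (target 553.1 kg)
  SrO: 33.80·0.7008 = 23.69 kg (target 23.69 kg)
Mass balance on the glass: net batch after ignition = 1000 kg (the targets, summed, come to 1000 kg; against the stated basis, 1000 kg — gaps are rounding artifacts).
Total batch = Σ batch = 1150 kg; LOI removed, Σ of batch·LOI: 149.6 kg; yield, glass over the total, = 86.98%.

Revised batch per 1000 kg glass melt:
  Rutile: 205.2 kg
  H3BO3: 301.1 kg
  Silica sand: 500.3 kg
  Mg3Si4O10(OH)2: 87.03 kg
  MgO: 22.19 kg
  Strontium carbonate: 33.80 kg
Total batch = 1150 kg; LOI loss = 149.6 kg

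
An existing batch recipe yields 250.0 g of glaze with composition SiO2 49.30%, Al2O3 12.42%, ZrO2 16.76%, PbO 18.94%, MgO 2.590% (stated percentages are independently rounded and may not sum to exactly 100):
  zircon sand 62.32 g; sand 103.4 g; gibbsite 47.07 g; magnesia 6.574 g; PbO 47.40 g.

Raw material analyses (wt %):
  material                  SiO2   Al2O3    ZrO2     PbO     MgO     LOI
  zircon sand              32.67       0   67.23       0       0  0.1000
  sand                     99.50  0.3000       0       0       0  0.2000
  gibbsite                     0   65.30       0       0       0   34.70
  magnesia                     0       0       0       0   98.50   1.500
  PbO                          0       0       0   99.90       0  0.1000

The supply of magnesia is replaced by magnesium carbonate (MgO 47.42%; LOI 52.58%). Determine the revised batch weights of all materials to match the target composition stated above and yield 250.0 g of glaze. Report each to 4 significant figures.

Exact precision is carried from start to finish — mid-chain values are displayed rounded off to 4 significant digits between the steps — every reported value is rounded only once — derived quantities, including the yield, totals, the five compositions, LOI, glass mass, are rebuilt from the weighed amounts on 250.0 g of glass at exact precision, as set out in question or answer.
Per-oxide target masses for 250.0 g glaze:
  SiO2: 49.30% × 250.0 = 123.2 g
  Al2O3: 12.42% × 250.0 = 31.05 g
  ZrO2: 16.76% × 250.0 = 41.90 g
  PbO: 18.94% × 250.0 = 47.35 g
  MgO: 2.590% × 250.0 = 6.475 g
Checking each oxide sum with the batch weights as given, for the quoted basis mass (sums match the target masses given rounding of the digits):
  SiO2: 62.32·0.3267 + 103.4·0.9950 = 123.2 g (target 123.2 g)
  Al2O3: 103.4·0.003000 + 47.07·0.6530 = 31.05 g (target 31.05 g)
  ZrO2: 62.32·0.6723 = 41.90 g (target 41.90 g)
  PbO: 47.40·0.9990 = 47.35 g (target 47.35 g)
  MgO: 13.65·0.4742 = 6.473 g (target 6.475 g)
Glass mass check: net batch after ignition = 250.0 g (the targets, summed, come to 250.0 g; versus the stated basis of 250.0 g — gaps are rounding artifacts).
Total batch = Σ batch = 273.8 g; LOI loss = Σ batch·LOI = 23.83 g; yield, glass over the total, = 91.30%.

Revised batch per 250.0 g glaze:
  zircon sand: 62.32 g
  sand: 103.4 g
  gibbsite: 47.07 g
  magnesium carbonate: 13.65 g
  PbO: 47.40 g
Total batch = 273.8 g; LOI loss = 23.83 g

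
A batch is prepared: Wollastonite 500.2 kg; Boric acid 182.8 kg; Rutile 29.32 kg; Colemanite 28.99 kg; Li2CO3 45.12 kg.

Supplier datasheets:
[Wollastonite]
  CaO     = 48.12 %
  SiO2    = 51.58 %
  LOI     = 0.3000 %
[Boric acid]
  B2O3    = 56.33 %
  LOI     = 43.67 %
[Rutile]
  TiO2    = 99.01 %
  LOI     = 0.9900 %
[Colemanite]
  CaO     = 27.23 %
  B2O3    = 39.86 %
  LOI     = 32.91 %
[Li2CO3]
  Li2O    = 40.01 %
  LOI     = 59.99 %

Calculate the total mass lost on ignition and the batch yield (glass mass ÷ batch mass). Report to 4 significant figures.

LOI loss = 118.2 kg; glass = 668.2 kg; yield = 84.97%

Each numeric step keeps full float precision in every operation. Rounding to four significant digits governs every working value as shown — a single rounding produces each reported result. The derived quantities (the yield, five oxide percentages, glass mass, LOI, the totals) are re-derived at full float precision from the batch weights on 668.2 kg of glass exactly as shown in the problem or the answer.
LOI of each material in turn:
  Wollastonite: 500.2 × 0.003000 = 1.501 kg
  Boric acid: 182.8 × 0.4367 = 79.83 kg
  Rutile: 29.32 × 0.009900 = 0.2903 kg
  Colemanite: 28.99 × 0.3291 = 9.541 kg
  Li2CO3: 45.12 × 0.5999 = 27.07 kg
Total LOI = 118.2 kg
Glass = batch − LOI = 786.4 − 118.2 = 668.2 kg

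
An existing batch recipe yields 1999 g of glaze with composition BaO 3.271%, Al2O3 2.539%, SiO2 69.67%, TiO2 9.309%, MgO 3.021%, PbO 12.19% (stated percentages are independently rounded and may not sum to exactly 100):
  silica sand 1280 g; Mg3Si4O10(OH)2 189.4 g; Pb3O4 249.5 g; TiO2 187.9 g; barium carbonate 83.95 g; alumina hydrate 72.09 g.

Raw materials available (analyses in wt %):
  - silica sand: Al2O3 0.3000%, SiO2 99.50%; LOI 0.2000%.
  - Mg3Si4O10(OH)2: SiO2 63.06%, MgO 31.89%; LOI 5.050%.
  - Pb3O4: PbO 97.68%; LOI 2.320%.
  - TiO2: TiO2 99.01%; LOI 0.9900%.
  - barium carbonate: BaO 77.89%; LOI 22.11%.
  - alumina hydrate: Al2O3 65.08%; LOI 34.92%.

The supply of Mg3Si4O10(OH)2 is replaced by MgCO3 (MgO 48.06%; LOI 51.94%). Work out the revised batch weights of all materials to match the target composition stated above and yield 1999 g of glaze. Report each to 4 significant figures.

Revised batch per 1999 g glaze:
  silica sand: 1400 g
  MgCO3: 125.7 g
  Pb3O4: 249.5 g
  TiO2: 187.9 g
  barium carbonate: 83.95 g
  alumina hydrate: 71.54 g
Total batch = 2119 g; LOI loss = 119.3 g

The working math runs at full float precision in every operation. Intermediates are displayed, with 4-significant-digit rounding, in the printout — each reported result takes exactly one rounding; derived quantities (the totals, net glass mass, six oxide percentages, the yield, ignition loss) are recomputed from the batch weights on 1999 g of glass at full float precision as set out in problem or answer.
Target oxide masses per 1999 g glaze:
  BaO: 3.271% × 1999 = 65.39 g
  Al2O3: 2.539% × 1999 = 50.75 g
  SiO2: 69.67% × 1999 = 1393 g
  TiO2: 9.309% × 1999 = 186.1 g
  MgO: 3.021% × 1999 = 60.39 g
  PbO: 12.19% × 1999 = 243.7 g
Oxide-by-oxide audit using the reported weights, relative to the basis at hand (delivered sums recover each target exact up to rounding of places):
  BaO: 83.95·0.7789 = 65.39 g (target 65.39 g)
  Al2O3: 1400·0.003000 + 71.54·0.6508 = 50.76 g (target 50.75 g)
  SiO2: 1400·0.9950 = 1393 g (target 1393 g)
  TiO2: 187.9·0.9901 = 186.0 g (target 186.1 g)
  MgO: 125.7·0.4806 = 60.41 g (target 60.39 g)
  PbO: 249.5·0.9768 = 243.7 g (target 243.7 g)
Glass mass check: Σ batch − LOI loss = 1999 g (the Σ of target masses is 1999 g; against the stated basis, 1999 g — gaps are rounding artifacts).
Whole-batch sum: Σ batch = 2119 g; ignition loss, Σ(batch × LOI) = 119.3 g; glass ÷ batch gives a yield of 94.37%.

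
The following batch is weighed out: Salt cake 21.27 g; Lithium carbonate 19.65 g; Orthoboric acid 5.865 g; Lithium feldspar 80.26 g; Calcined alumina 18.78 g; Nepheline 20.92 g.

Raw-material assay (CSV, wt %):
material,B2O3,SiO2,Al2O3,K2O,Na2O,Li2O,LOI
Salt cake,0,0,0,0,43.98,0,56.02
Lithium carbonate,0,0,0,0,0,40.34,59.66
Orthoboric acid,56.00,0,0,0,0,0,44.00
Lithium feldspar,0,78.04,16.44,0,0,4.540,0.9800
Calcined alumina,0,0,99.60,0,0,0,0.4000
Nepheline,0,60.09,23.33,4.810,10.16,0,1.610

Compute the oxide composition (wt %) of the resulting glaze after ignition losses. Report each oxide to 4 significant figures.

Glass mass = 139.3 g (batch 166.7 − LOI 27.42).
Composition: B2O3 2.357%, SiO2 53.98%, Al2O3 26.40%, K2O 0.7222%, Na2O 8.240%, Li2O 8.305%

Intermediates are printed (rounded to four significant digits) across the worked steps; exact precision is kept end to end. Each reported figure sees exactly one rounding. Derived quantities (glass mass, totals, ignition loss, the six compositions, the yield) are computed from the batch weights per 139.3 g of glass at full precision, as quoted within the problem or answer text.
Per-oxide mass from batch:
  B2O3: 5.865·0.5600 = 3.284 g
  SiO2: 80.26·0.7804 + 20.92·0.6009 = 75.21 g
  Al2O3: 80.26·0.1644 + 18.78·0.9960 + 20.92·0.2333 = 36.78 g
  K2O: 20.92·0.04810 = 1.006 g
  Na2O: 21.27·0.4398 + 20.92·0.1016 = 11.48 g
  Li2O: 19.65·0.4034 + 80.26·0.04540 = 11.57 g
LOI: 21.27·0.5602 + 19.65·0.5966 + 5.865·0.4400 + 80.26·0.009800 + 18.78·0.004000 + 20.92·0.01610 = 27.42 g
Resulting glass, batch − LOI: 166.7 − 27.42 = 139.3 g (matching Σ of the oxides)
percent by weight: oxide/glass ×100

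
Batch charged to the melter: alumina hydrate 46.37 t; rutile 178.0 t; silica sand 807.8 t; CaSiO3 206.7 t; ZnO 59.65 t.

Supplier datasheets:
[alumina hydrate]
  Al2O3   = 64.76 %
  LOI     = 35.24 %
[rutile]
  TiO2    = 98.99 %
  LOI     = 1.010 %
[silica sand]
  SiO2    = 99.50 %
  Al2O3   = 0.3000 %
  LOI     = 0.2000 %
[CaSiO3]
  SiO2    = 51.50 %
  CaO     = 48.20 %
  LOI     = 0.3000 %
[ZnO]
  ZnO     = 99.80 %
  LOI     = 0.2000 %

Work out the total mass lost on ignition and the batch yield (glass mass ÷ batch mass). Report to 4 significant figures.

Each numeric step carries full float precision in every operation; mid-chain values appear rounded to four significant figures between the steps. Every reported number takes a single rounding. Derived quantities are carried at full float precision (the five compositions, glass mass, the totals, LOI, yield) from the batch weights for 1278 t of glass, as they appear in problem or answer.
Each material's LOI contribution:
  alumina hydrate: 46.37 × 0.3524 = 16.34 t
  rutile: 178.0 × 0.01010 = 1.798 t
  silica sand: 807.8 × 0.002000 = 1.616 t
  CaSiO3: 206.7 × 0.003000 = 0.6201 t
  ZnO: 59.65 × 0.002000 = 0.1193 t
Total LOI = 20.49 t
Glass = batch − LOI = 1299 − 20.49 = 1278 t

LOI loss = 20.49 t; glass = 1278 t; yield = 98.42%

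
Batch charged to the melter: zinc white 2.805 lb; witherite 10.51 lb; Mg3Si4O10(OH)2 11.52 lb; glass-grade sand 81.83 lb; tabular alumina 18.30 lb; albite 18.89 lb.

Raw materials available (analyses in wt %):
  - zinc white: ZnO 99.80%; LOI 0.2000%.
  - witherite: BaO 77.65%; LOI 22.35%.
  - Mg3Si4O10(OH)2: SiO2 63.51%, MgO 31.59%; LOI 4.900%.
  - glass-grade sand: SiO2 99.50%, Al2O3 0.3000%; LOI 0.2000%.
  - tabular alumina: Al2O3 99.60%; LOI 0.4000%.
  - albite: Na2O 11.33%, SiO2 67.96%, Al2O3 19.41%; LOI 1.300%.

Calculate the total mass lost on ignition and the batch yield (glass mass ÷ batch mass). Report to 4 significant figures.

Mid-chain values are displayed rounded to four significant figures between the steps; every computation carries exact precision all the way through — every reported figure is rounded just once. Derived quantities (ignition loss, yield, net glass mass, six oxide percentages, the totals) are re-derived in full precision starting from the weights per 140.5 lb of glass as set out in problem or answer.
Each material's LOI contribution:
  zinc white: 2.805 × 0.002000 = 0.005610 lb
  witherite: 10.51 × 0.2235 = 2.349 lb
  Mg3Si4O10(OH)2: 11.52 × 0.04900 = 0.5645 lb
  glass-grade sand: 81.83 × 0.002000 = 0.1637 lb
  tabular alumina: 18.30 × 0.004000 = 0.07320 lb
  albite: 18.89 × 0.01300 = 0.2456 lb
Total LOI = 3.402 lb
Glass = batch − LOI = 143.9 − 3.402 = 140.5 lb

LOI loss = 3.402 lb; glass = 140.5 lb; yield = 97.64%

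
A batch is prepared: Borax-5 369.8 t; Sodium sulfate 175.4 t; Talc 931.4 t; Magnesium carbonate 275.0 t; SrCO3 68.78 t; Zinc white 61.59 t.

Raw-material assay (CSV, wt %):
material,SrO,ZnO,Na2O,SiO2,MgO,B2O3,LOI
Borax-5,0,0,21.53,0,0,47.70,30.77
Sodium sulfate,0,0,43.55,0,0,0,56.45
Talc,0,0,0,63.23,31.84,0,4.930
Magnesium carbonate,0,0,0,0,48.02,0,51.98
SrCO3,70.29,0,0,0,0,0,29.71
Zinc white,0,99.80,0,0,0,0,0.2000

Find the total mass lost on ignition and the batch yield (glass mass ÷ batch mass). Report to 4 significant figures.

Every computation runs at full float precision through every step; mid-chain values are displayed, with 4-significant-digit rounding, in the working. Each reported value undergoes a single rounding — derived quantities (ignition loss, yield, totals, six oxide percentages, net glass mass) are re-derived in exact precision using the weight values on 1460 t of glass, as quoted within the problem or answer text.
LOI of each material in turn:
  Borax-5: 369.8 × 0.3077 = 113.8 t
  Sodium sulfate: 175.4 × 0.5645 = 99.01 t
  Talc: 931.4 × 0.04930 = 45.92 t
  Magnesium carbonate: 275.0 × 0.5198 = 142.9 t
  SrCO3: 68.78 × 0.2971 = 20.43 t
  Zinc white: 61.59 × 0.002000 = 0.1232 t
Total LOI = 422.2 t
Glass = batch − LOI = 1882 − 422.2 = 1460 t

LOI loss = 422.2 t; glass = 1460 t; yield = 77.56%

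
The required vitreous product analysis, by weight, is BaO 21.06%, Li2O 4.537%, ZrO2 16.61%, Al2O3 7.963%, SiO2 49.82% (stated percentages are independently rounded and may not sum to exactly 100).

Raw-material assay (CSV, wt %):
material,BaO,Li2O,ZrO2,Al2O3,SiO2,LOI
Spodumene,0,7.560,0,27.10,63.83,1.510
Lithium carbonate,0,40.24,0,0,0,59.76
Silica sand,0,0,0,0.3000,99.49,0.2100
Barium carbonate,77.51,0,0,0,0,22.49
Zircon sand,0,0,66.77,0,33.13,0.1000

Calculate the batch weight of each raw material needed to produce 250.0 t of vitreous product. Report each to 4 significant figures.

All internal work maintains full precision in every operation — rounding to four significant figures governs every mid-chain value as shown; exactly one rounding is applied to every reported figure. The derived quantities are recomputed using the weight values at 250.0 t of glass in full float precision (totals, ignition loss, the five compositions, the yield, glass mass), precisely as stated by the question or the answer.
Target oxide masses per 250.0 t vitreous product:
  BaO: 21.06% × 250.0 = 52.65 t
  Li2O: 4.537% × 250.0 = 11.34 t
  ZrO2: 16.61% × 250.0 = 41.52 t
  Al2O3: 7.963% × 250.0 = 19.91 t
  SiO2: 49.82% × 250.0 = 124.6 t
Balance tally, oxide-wise, from the weights as reported, relative to the basis at hand (oxide sums agree with the targets net of answer rounding effects):
  BaO: 67.93·0.7751 = 52.65 t (target 52.65 t)
  Li2O: 72.82·0.07560 + 14.51·0.4024 = 11.34 t (target 11.34 t)
  ZrO2: 62.19·0.6677 = 41.52 t (target 41.52 t)
  Al2O3: 72.82·0.2710 + 57.76·0.003000 = 19.91 t (target 19.91 t)
  SiO2: 72.82·0.6383 + 57.76·0.9949 + 62.19·0.3313 = 124.5 t (target 124.6 t)
Glass-mass bookkeeping: total batch − LOI = 250.0 t (targets for the oxides total 250.0 t; against the stated basis, 250.0 t — any gap is answer rounding).
Batch grand total — Σ batch = 275.2 t; the LOI term Σ batch·LOI equals 25.23 t; yield: glass divided by total = 90.83%.

Batch per 250.0 t vitreous product:
  Spodumene: 72.82 t
  Lithium carbonate: 14.51 t
  Silica sand: 57.76 t
  Barium carbonate: 67.93 t
  Zircon sand: 62.19 t
Total batch = 275.2 t; LOI loss = 25.23 t; yield = 90.83%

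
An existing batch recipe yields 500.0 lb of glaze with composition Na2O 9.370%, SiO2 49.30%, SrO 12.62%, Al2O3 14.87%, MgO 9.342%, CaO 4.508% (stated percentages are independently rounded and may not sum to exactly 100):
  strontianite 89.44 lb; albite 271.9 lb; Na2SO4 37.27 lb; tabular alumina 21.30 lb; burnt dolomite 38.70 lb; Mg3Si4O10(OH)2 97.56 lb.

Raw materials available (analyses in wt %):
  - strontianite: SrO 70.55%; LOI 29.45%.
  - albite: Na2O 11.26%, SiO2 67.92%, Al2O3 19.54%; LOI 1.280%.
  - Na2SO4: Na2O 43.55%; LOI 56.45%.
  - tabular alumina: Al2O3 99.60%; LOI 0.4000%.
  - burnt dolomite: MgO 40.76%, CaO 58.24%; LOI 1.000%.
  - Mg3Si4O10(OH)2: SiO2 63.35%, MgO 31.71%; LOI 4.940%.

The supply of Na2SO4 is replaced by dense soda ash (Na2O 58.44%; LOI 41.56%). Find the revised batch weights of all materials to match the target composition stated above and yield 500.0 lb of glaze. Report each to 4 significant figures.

Revised batch per 500.0 lb glaze:
  strontianite: 89.44 lb
  albite: 271.9 lb
  dense soda ash: 27.77 lb
  tabular alumina: 21.30 lb
  burnt dolomite: 38.70 lb
  Mg3Si4O10(OH)2: 97.56 lb
Total batch = 546.7 lb; LOI loss = 46.65 lb

Values along the way appear rounded to 4 significant digits between the steps — all internal work carries full float precision in all steps — exactly one rounding is applied to each reported number — all derived quantities (six oxide percentages, ignition loss, glass mass, the totals, the yield) are re-derived at full float precision using the weight values on 500.0 lb of glass, as written in problem or answer.
Target masses of each oxide per 500.0 lb glaze:
  Na2O: 9.370% × 500.0 = 46.85 lb
  SiO2: 49.30% × 500.0 = 246.5 lb
  SrO: 12.62% × 500.0 = 63.10 lb
  Al2O3: 14.87% × 500.0 = 74.35 lb
  MgO: 9.342% × 500.0 = 46.71 lb
  CaO: 4.508% × 500.0 = 22.54 lb
Per-oxide balance check applying the batch weights above, against the basis in use (target by target, the sums agree exact up to rounding of places):
  Na2O: 271.9·0.1126 + 27.77·0.5844 = 46.84 lb (target 46.85 lb)
  SiO2: 271.9·0.6792 + 97.56·0.6335 = 246.5 lb (target 246.5 lb)
  SrO: 89.44·0.7055 = 63.10 lb (target 63.10 lb)
  Al2O3: 271.9·0.1954 + 21.30·0.9960 = 74.34 lb (target 74.35 lb)
  MgO: 38.70·0.4076 + 97.56·0.3171 = 46.71 lb (target 46.71 lb)
  CaO: 38.70·0.5824 = 22.54 lb (target 22.54 lb)
Glass-mass closure: total charge less LOI = 500.0 lb (the Σ of target masses is 500.1 lb; against the stated basis, 500.0 lb — any gap is answer rounding).
Summing the batch: Σ batch = 546.7 lb; LOI loss = Σ batch·LOI = 46.65 lb; glass ÷ batch gives a yield of 91.47%.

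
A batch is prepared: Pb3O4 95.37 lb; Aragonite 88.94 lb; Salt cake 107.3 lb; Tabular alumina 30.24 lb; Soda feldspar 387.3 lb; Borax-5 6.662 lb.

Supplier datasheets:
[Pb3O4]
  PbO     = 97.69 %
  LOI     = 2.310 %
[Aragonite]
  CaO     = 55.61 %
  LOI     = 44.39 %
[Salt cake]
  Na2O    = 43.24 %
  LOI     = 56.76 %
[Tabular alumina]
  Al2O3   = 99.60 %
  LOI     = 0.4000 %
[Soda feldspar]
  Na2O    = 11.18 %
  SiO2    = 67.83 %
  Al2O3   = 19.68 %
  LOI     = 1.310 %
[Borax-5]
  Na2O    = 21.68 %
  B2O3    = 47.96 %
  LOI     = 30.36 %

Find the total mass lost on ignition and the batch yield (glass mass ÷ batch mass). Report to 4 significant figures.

All arithmetic keeps full float precision from first step to last. In-progress results appear, with 4-significant-digit rounding, between the steps; each reported figure takes just one rounding — derived quantities are recomputed at full float precision (net glass mass, totals, ignition loss, six oxide percentages, yield) from the weighed amounts at 606.0 lb of glass as written in the problem or the answer.
Each material's LOI contribution:
  Pb3O4: 95.37 × 0.02310 = 2.203 lb
  Aragonite: 88.94 × 0.4439 = 39.48 lb
  Salt cake: 107.3 × 0.5676 = 60.90 lb
  Tabular alumina: 30.24 × 0.004000 = 0.1210 lb
  Soda feldspar: 387.3 × 0.01310 = 5.074 lb
  Borax-5: 6.662 × 0.3036 = 2.023 lb
Total LOI = 109.8 lb
Glass = batch − LOI = 715.8 − 109.8 = 606.0 lb

LOI loss = 109.8 lb; glass = 606.0 lb; yield = 84.66%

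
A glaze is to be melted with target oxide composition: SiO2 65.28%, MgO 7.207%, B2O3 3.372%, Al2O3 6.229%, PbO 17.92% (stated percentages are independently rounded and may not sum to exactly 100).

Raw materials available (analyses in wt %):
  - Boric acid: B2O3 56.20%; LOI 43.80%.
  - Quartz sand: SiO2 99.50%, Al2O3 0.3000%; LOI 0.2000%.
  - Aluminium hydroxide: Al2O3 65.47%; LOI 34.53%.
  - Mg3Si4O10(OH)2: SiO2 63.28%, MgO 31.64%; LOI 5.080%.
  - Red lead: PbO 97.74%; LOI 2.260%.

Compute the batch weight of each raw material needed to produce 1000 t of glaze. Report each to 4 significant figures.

Batch per 1000 t glaze:
  Boric acid: 60.00 t
  Quartz sand: 511.2 t
  Aluminium hydroxide: 92.80 t
  Mg3Si4O10(OH)2: 227.8 t
  Red lead: 183.3 t
Total batch = 1075 t; LOI loss = 75.06 t; yield = 93.02%

Intermediates are shown rounded to 4 significant digits at each printed step — the working math holds exact precision at every stage; each reported value carries a single rounding — all derived quantities (net glass mass, the totals, LOI, the yield, the five compositions) are computed starting from the weights at 1000 t of glass in full float precision as written in the problem or the answer.
Per-oxide target masses for 1000 t glaze:
  SiO2: 65.28% × 1000 = 652.8 t
  MgO: 7.207% × 1000 = 72.07 t
  B2O3: 3.372% × 1000 = 33.72 t
  Al2O3: 6.229% × 1000 = 62.29 t
  PbO: 17.92% × 1000 = 179.2 t
Sums-versus-targets review per the reported batch figures, on the stated basis (delivered sums recover each target inside rounding margins):
  SiO2: 511.2·0.9950 + 227.8·0.6328 = 652.8 t (target 652.8 t)
  MgO: 227.8·0.3164 = 72.08 t (target 72.07 t)
  B2O3: 60.00·0.5620 = 33.72 t (target 33.72 t)
  Al2O3: 511.2·0.003000 + 92.80·0.6547 = 62.29 t (target 62.29 t)
  PbO: 183.3·0.9774 = 179.2 t (target 179.2 t)
The glass-mass cross-check: batch Σ − ignition loss = 1000 t (targets for the oxides total 1000 t; versus the stated basis of 1000 t — any gap is answer rounding).
Total batch = Σ batch = 1075 t; ignition loss, Σ(batch × LOI) = 75.06 t; glass ÷ batch gives a yield of 93.02%.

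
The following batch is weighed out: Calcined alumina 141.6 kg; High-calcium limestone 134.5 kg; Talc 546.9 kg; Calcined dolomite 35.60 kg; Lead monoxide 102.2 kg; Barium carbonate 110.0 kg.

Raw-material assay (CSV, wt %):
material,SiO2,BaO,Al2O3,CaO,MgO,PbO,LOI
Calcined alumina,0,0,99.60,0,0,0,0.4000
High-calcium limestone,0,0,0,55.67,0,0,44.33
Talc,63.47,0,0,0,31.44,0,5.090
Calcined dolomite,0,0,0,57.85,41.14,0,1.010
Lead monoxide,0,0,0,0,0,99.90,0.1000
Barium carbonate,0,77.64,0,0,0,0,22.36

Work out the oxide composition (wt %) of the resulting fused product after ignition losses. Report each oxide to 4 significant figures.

Glass mass = 957.7 kg (batch 1071 − LOI 113.1).
Composition: SiO2 36.24%, BaO 8.917%, Al2O3 14.73%, CaO 9.969%, MgO 19.48%, PbO 10.66%

All internal work runs at full float precision through every step. Values along the way are printed (rounded to four significant digits) on the page — every reported figure sees exactly one rounding; the derived quantities are re-derived at full float precision (the yield, the six compositions, LOI, net glass mass, the totals) from the weighed amounts at 957.7 kg of glass, exactly as printed in the problem or answer text.
What the batch supplies per oxide:
  SiO2: 546.9·0.6347 = 347.1 kg
  BaO: 110.0·0.7764 = 85.40 kg
  Al2O3: 141.6·0.9960 = 141.0 kg
  CaO: 134.5·0.5567 + 35.60·0.5785 = 95.47 kg
  MgO: 546.9·0.3144 + 35.60·0.4114 = 186.6 kg
  PbO: 102.2·0.9990 = 102.1 kg
LOI: 141.6·0.004000 + 134.5·0.4433 + 546.9·0.05090 + 35.60·0.01010 + 102.2·0.001000 + 110.0·0.2236 = 113.1 kg
Net of LOI, the glass mass = 1071 − 113.1 = 957.7 kg (consistent with Σ oxide mass)
each wt % is 100 × oxide ÷ glass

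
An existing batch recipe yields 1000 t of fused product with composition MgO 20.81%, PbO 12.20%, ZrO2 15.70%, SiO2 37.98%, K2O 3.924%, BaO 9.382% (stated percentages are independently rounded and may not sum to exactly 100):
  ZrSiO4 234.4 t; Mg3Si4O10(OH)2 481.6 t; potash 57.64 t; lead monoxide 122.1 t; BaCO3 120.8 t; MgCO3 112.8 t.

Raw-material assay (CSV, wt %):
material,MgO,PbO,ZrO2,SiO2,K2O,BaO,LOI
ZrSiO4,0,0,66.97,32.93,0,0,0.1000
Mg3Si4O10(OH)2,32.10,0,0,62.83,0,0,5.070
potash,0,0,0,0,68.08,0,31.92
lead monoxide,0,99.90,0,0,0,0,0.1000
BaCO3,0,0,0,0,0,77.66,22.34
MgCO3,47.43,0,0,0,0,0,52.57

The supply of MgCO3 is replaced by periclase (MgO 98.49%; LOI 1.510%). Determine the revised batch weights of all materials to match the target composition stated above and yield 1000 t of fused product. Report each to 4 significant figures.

Working values are shown rounded off to 4 significant figures when written out. All internal work runs at full float precision end to end. Each reported figure is rounded just once — the derived quantities, which include the totals, LOI, yield, glass mass, the six compositions, are computed at full float precision, precisely as stated by the question or the answer, from the batch weights for 1000 t of glass.
Target oxide masses per 1000 t fused product:
  MgO: 20.81% × 1000 = 208.1 t
  PbO: 12.20% × 1000 = 122.0 t
  ZrO2: 15.70% × 1000 = 157.0 t
  SiO2: 37.98% × 1000 = 379.8 t
  K2O: 3.924% × 1000 = 39.24 t
  BaO: 9.382% × 1000 = 93.82 t
Balance tally, oxide-wise, using the reported weights, on the stated basis (sums match the target masses inside rounding margins):
  MgO: 481.6·0.3210 + 54.32·0.9849 = 208.1 t (target 208.1 t)
  PbO: 122.1·0.9990 = 122.0 t (target 122.0 t)
  ZrO2: 234.4·0.6697 = 157.0 t (target 157.0 t)
  SiO2: 234.4·0.3293 + 481.6·0.6283 = 379.8 t (target 379.8 t)
  K2O: 57.64·0.6808 = 39.24 t (target 39.24 t)
  BaO: 120.8·0.7766 = 93.81 t (target 93.82 t)
Auditing the glass mass value: total charge less LOI = 999.9 t (oxide target masses add up to 1000 t; with the basis standing at 1000 t — any gap is answer rounding).
Summing the batch: Σ batch = 1071 t; LOI removed, Σ of batch·LOI: 70.98 t; the yield ratio, glass ÷ batch: 93.37%.

Revised batch per 1000 t fused product:
  ZrSiO4: 234.4 t
  Mg3Si4O10(OH)2: 481.6 t
  potash: 57.64 t
  lead monoxide: 122.1 t
  BaCO3: 120.8 t
  periclase: 54.32 t
Total batch = 1071 t; LOI loss = 70.98 t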